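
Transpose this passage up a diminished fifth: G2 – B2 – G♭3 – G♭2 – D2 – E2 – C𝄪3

Db3 F3 Dbb4 Dbb3 Ab2 Bb2 G#3

A diminished fifth up from G2 gives Db3.
B2 up a diminished fifth is F3.
Gb3 up a diminished fifth is Dbb4.
Gb2 up a diminished fifth is Dbb3.
D2 up a diminished fifth is Ab2.
E2: a fifth up reaches B, and 6 semitones makes it Bb2.
C##3 up a diminished fifth is G#3.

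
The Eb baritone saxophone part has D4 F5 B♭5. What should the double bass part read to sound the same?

F3 Ab4 Db5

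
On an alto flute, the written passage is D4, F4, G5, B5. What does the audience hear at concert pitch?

A3 C4 D5 F#5

Written C4 on the alto flute sounds as G3, a perfect fourth lower; apply that shift to every note.
D4 -> A3
F4 -> C4
G5 -> D5
B5 -> F#5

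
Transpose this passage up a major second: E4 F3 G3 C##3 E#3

F#4 G3 A3 D##3 F##3

A major second up from E4 gives F#4.
F3: a second up reaches G, and 2 semitones makes it G3.
A major second up from G3 gives A3.
A major second up from C##3 gives D##3.
A major second up from E#3 gives F##3.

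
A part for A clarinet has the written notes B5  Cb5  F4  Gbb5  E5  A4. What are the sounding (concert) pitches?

G#5 Ab4 D4 Ebb5 C#5 F#4

The A clarinet sounds a minor third below written, so transpose each written note down a minor third.
B5 → G#5
Cb5 → Ab4
F4 → D4
Gbb5 → Ebb5
E5 → C#5
A4 → F#4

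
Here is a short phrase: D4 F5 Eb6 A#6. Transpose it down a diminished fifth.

G#3 B4 A5 D##6

D4 gives G#3
F5 gives B4
Eb6 gives A5
A#6 gives D##6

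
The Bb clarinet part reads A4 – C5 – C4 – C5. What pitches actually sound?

Written C4 on the Bb clarinet sounds as Bb3, a major second lower; apply that shift to every note.
A4 becomes G4
C5 becomes Bb4
C4 becomes Bb3
C5 becomes Bb4

G4 Bb4 Bb3 Bb4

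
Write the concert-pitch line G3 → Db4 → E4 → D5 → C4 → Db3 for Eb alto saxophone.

The Eb alto saxophone sounds a major sixth below written, so the written part must be a major sixth above concert — transpose each note up.
G3 gives E4
Db4 gives Bb4
E4 gives C#5
D5 gives B5
C4 gives A4
Db3 gives Bb3

E4 Bb4 C#5 B5 A4 Bb3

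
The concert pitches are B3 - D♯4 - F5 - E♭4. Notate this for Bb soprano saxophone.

The Bb soprano saxophone sounds a major second below written, so the written part must be a major second above concert — transpose each note up.
B3 to C#4
D#4 to E#4
F5 to G5
Eb4 to F4

C#4 E#4 G5 F4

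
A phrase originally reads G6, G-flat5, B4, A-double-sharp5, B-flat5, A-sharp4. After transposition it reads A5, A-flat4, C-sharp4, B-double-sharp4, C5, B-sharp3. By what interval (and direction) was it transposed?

Take the first pair: G6 → A5. G to A spans 7 letter names, so the interval is some kind of seventh.
A5 to G6 is 10 semitones, which makes it a minor seventh; the second version is lower, so the direction is down.
Checking another pair — A#4 → B#3 — gives the same interval.

down a minor seventh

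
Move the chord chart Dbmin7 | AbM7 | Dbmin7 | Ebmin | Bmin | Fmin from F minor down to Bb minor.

Gbmin7 DbM7 Gbmin7 Abmin Emin Bbmin

F minor down to Bb minor is a perfect fifth; each chord root moves by that interval while the quality stays the same.
Dbmin7: root Db down a perfect fifth → Gb, giving Gbmin7.
AbM7: root Ab down a perfect fifth → Db, giving DbM7.
Dbmin7: root Db down a perfect fifth → Gb, giving Gbmin7.
Ebmin: root Eb down a perfect fifth → Ab, giving Abmin.
Bmin: root B down a perfect fifth → E, giving Emin.
Fmin: root F down a perfect fifth → Bb, giving Bbmin.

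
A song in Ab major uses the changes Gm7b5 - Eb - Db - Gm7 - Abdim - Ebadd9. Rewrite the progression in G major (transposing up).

F#m7b5 D C F#m7 Gdim Dadd9

Ab major up to G major is a major seventh; each chord root moves by that interval while the quality stays the same.
Gm7b5: root G up a major seventh → F#, giving F#m7b5.
Eb: root Eb up a major seventh → D, giving D.
Db: root Db up a major seventh → C, giving C.
Gm7: root G up a major seventh → F#, giving F#m7.
Abdim: root Ab up a major seventh → G, giving Gdim.
Ebadd9: root Eb up a major seventh → D, giving Dadd9.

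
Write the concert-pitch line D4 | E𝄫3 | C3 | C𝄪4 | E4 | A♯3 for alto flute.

G4 Abb3 F3 F##4 A4 D#4

The alto flute sounds a perfect fourth below written, so the written part must be a perfect fourth above concert — transpose each note up.
D4 to G4
Ebb3 to Abb3
C3 to F3
C##4 to F##4
E4 to A4
A#3 to D#4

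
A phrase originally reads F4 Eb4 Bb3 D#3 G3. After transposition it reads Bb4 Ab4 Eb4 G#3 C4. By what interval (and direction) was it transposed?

up a perfect fourth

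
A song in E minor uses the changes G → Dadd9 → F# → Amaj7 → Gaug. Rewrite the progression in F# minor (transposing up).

A Eadd9 G# Bmaj7 Aaug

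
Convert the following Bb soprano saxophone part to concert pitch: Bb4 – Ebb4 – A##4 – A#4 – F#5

Written C4 on the Bb soprano saxophone sounds as Bb3, a major second lower; apply that shift to every note.
Bb4 → Ab4
Ebb4 → Dbb4
A##4 → G##4
A#4 → G#4
F#5 → E5

Ab4 Dbb4 G##4 G#4 E5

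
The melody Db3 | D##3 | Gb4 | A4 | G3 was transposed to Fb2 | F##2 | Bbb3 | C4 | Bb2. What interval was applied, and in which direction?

down a major sixth

From Db3 to Fb2 is 6 letter names — a sixth of some quality.
Fb2 to Db3 is 9 semitones, which makes it a major sixth; the second version is lower, so the direction is down.
Checking another pair — G3 → Bb2 — gives the same interval.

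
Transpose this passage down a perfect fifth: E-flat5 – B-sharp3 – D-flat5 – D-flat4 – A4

Ab4 E#3 Gb4 Gb3 D4

Eb5 gives Ab4
B#3 gives E#3
Db5 gives Gb4
Db4 gives Gb3
A4 gives D4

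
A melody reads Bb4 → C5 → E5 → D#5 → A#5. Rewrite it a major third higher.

A major third up from Bb4 gives D5.
A major third up from C5 gives E5.
E5 up a major third is G#5.
D#5 up a major third is F##5.
A#5 up a major third is C##6.

D5 E5 G#5 F##5 C##6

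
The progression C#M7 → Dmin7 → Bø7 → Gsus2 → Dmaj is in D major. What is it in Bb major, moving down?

AM7 Bbmin7 Gø7 Ebsus2 Bbmaj

D major down to Bb major is a major third; each chord root moves by that interval while the quality stays the same.
C#M7: root C# down a major third → A, giving AM7.
Dmin7: root D down a major third → Bb, giving Bbmin7.
Bø7: root B down a major third → G, giving Gø7.
Gsus2: root G down a major third → Eb, giving Ebsus2.
Dmaj: root D down a major third → Bb, giving Bbmaj.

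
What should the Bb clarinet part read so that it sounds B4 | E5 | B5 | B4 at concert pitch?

C#5 F#5 C#6 C#5

The Bb clarinet sounds a major second below written, so the written part must be a major second above concert — transpose each note up.
B4 → C#5
E5 → F#5
B5 → C#6
B4 → C#5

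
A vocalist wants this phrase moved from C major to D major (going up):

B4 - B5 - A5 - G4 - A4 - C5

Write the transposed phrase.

C#5 C#6 B5 A4 B4 D5

C major to D major up is a major second, so every note moves up by that interval.
B4 to C#5
B5 to C#6
A5 to B5
G4 to A4
A4 to B4
C5 to D5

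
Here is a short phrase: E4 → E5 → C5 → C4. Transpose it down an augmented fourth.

E4 down an augmented fourth is Bb3.
E5: a fourth down reaches B, and 6 semitones makes it Bb4.
C5 down an augmented fourth is Gb4.
C4 down an augmented fourth is Gb3.

Bb3 Bb4 Gb4 Gb3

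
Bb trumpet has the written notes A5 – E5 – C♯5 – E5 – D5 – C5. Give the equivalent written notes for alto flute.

C6 G5 E5 G5 F5 Eb5

First find concert pitch: the Bb trumpet sounds a major second below written, so A5 E5 C♯5 E5 D5 C5 sounds G5 D5 B4 D5 C5 Bb4.
Then write for alto flute: it sounds a perfect fourth below written, so the part must be a perfect fourth above concert.
G5 → C6
D5 → G5
B4 → E5
D5 → G5
C5 → F5
Bb4 → Eb5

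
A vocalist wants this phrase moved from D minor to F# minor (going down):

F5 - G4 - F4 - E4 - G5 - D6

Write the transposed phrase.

A4 B3 A3 G#3 B4 F#5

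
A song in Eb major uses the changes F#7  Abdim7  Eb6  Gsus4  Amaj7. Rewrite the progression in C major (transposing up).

Eb major up to C major is a major sixth; each chord root moves by that interval while the quality stays the same.
F#7: root F# up a major sixth → D#, giving D#7.
Abdim7: root Ab up a major sixth → F, giving Fdim7.
Eb6: root Eb up a major sixth → C, giving C6.
Gsus4: root G up a major sixth → E, giving Esus4.
Amaj7: root A up a major sixth → F#, giving F#maj7.

D#7 Fdim7 C6 Esus4 F#maj7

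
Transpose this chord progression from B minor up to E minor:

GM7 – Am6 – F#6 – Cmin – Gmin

CM7 Dm6 B6 Fmin Cmin

B minor up to E minor is a perfect fourth; each chord root moves by that interval while the quality stays the same.
GM7: root G up a perfect fourth → C, giving CM7.
Am6: root A up a perfect fourth → D, giving Dm6.
F#6: root F# up a perfect fourth → B, giving B6.
Cmin: root C up a perfect fourth → F, giving Fmin.
Gmin: root G up a perfect fourth → C, giving Cmin.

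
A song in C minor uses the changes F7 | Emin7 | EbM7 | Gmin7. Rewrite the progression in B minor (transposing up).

E7 D#min7 DM7 F#min7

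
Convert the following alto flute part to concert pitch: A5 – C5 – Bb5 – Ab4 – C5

The alto flute sounds a perfect fourth below written, so transpose each written note down a perfect fourth.
A5 becomes E5
C5 becomes G4
Bb5 becomes F5
Ab4 becomes Eb4
C5 becomes G4

E5 G4 F5 Eb4 G4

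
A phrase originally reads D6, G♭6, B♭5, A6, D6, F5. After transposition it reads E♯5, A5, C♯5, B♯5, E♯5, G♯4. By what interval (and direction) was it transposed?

From D6 to E#5 is 7 letter names — a seventh of some quality.
E#5 to D6 is 9 semitones, which makes it a diminished seventh; the second version is lower, so the direction is down.
Checking another pair — F5 → G#4 — gives the same interval.

down a diminished seventh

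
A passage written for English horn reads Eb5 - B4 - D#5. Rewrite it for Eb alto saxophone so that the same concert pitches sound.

First find concert pitch: the English horn sounds a perfect fifth below written, so Eb5 B4 D#5 sounds Ab4 E4 G#4.
Then write for Eb alto saxophone: it sounds a major sixth below written, so the part must be a major sixth above concert.
Ab4 → F5
E4 → C#5
G#4 → E#5

F5 C#5 E#5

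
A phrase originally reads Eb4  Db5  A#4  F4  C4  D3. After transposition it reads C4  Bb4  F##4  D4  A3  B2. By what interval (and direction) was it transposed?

down a minor third

From Eb4 to C4 is 3 letter names — a third of some quality.
C4 to Eb4 is 3 semitones, which makes it a minor third; the second version is lower, so the direction is down.
Checking another pair — D3 → B2 — gives the same interval.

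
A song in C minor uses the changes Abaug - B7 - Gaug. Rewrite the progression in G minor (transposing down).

Ebaug F#7 Daug

C minor down to G minor is a perfect fourth; each chord root moves by that interval while the quality stays the same.
Abaug: root Ab down a perfect fourth → Eb, giving Ebaug.
B7: root B down a perfect fourth → F#, giving F#7.
Gaug: root G down a perfect fourth → D, giving Daug.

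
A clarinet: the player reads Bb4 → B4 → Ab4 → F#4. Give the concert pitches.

G4 G#4 F4 D#4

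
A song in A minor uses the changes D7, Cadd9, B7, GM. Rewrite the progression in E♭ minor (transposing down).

A minor down to E♭ minor is an augmented fourth; each chord root moves by that interval while the quality stays the same.
D7: root D down an augmented fourth → Ab, giving Ab7.
Cadd9: root C down an augmented fourth → Gb, giving Gbadd9.
B7: root B down an augmented fourth → F, giving F7.
GM: root G down an augmented fourth → Db, giving DbM.

Ab7 Gbadd9 F7 DbM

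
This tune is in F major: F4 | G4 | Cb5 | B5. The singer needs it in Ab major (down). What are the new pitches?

Ab3 Bb3 Ebb4 D5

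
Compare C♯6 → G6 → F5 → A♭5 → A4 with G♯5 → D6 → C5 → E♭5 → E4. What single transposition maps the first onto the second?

Take the first pair: C#6 → G#5. C to G spans 4 letter names, so the interval is some kind of fourth.
G#5 to C#6 is 5 semitones, which makes it a perfect fourth; the second version is lower, so the direction is down.
Checking another pair — A4 → E4 — gives the same interval.

down a perfect fourth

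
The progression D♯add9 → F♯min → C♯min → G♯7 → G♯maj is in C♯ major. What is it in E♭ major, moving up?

Fadd9 Abmin Ebmin Bb7 Bbmaj

C♯ major up to E♭ major is a diminished third; each chord root moves by that interval while the quality stays the same.
D♯add9: root D♯ up a diminished third → F, giving Fadd9.
F♯min: root F♯ up a diminished third → Ab, giving Abmin.
C♯min: root C♯ up a diminished third → Eb, giving Ebmin.
G♯7: root G♯ up a diminished third → Bb, giving Bb7.
G♯maj: root G♯ up a diminished third → Bb, giving Bbmaj.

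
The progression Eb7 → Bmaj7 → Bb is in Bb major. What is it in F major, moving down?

Bb7 F#maj7 F

Bb major down to F major is a perfect fourth; each chord root moves by that interval while the quality stays the same.
Eb7: root Eb down a perfect fourth → Bb, giving Bb7.
Bmaj7: root B down a perfect fourth → F#, giving F#maj7.
Bb: root Bb down a perfect fourth → F, giving F.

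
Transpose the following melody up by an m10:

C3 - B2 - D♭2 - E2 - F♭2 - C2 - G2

Eb4 D4 Fb3 G3 Abb3 Eb3 Bb3

A minor tenth up from C3 gives Eb4.
B2: a tenth up reaches D, and 15 semitones makes it D4.
Db2 up a minor tenth is Fb3.
A minor tenth up from E2 gives G3.
Fb2: a tenth up reaches A, and 15 semitones makes it Abb3.
C2 up a minor tenth is Eb3.
A minor tenth up from G2 gives Bb3.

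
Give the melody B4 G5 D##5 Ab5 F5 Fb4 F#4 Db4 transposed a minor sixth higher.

B4 up a minor sixth is G5.
A minor sixth up from G5 gives Eb6.
D##5: a sixth up reaches B, and 8 semitones makes it B#5.
Ab5: a sixth up reaches F, and 8 semitones makes it Fb6.
F5 up a minor sixth is Db6.
Fb4: a sixth up reaches D, and 8 semitones makes it Dbb5.
F#4: a sixth up reaches D, and 8 semitones makes it D5.
A minor sixth up from Db4 gives Bbb4.

G5 Eb6 B#5 Fb6 Db6 Dbb5 D5 Bbb4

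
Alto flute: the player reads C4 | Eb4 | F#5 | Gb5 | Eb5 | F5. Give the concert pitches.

G3 Bb3 C#5 Db5 Bb4 C5

The alto flute sounds a perfect fourth below written, so transpose each written note down a perfect fourth.
C4 becomes G3
Eb4 becomes Bb3
F#5 becomes C#5
Gb5 becomes Db5
Eb5 becomes Bb4
F5 becomes C5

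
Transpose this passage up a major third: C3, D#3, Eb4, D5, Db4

E3 F##3 G4 F#5 F4

C3 to E3
D#3 to F##3
Eb4 to G4
D5 to F#5
Db4 to F4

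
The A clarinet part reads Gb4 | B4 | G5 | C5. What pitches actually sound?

Eb4 G#4 E5 A4

The A clarinet sounds a minor third below written, so transpose each written note down a minor third.
Gb4 gives Eb4
B4 gives G#4
G5 gives E5
C5 gives A4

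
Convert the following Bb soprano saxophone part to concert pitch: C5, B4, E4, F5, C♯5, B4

Bb4 A4 D4 Eb5 B4 A4

Written C4 on the Bb soprano saxophone sounds as Bb3, a major second lower; apply that shift to every note.
C5 becomes Bb4
B4 becomes A4
E4 becomes D4
F5 becomes Eb5
C#5 becomes B4
B4 becomes A4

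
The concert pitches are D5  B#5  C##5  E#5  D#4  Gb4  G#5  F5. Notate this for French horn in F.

A5 F##6 G##5 B#5 A#4 Db5 D#6 C6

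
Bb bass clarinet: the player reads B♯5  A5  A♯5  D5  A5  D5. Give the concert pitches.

The Bb bass clarinet sounds a major ninth below written, so transpose each written note down a major ninth.
B#5 to A#4
A5 to G4
A#5 to G#4
D5 to C4
A5 to G4
D5 to C4

A#4 G4 G#4 C4 G4 C4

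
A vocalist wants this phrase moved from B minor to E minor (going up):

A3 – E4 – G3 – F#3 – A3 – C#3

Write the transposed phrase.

D4 A4 C4 B3 D4 F#3

B minor to E minor up is a perfect fourth, so every note moves up by that interval.
A3 -> D4
E4 -> A4
G3 -> C4
F#3 -> B3
A3 -> D4
C#3 -> F#3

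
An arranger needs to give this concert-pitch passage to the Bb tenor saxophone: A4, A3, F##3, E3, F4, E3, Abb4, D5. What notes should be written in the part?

B5 B4 G##4 F#4 G5 F#4 Bbb5 E6

The Bb tenor saxophone sounds a major ninth below written, so the written part must be a major ninth above concert — transpose each note up.
A4 → B5
A3 → B4
F##3 → G##4
E3 → F#4
F4 → G5
E3 → F#4
Abb4 → Bbb5
D5 → E6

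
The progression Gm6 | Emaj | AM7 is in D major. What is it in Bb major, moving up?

Ebm6 Cmaj FM7

D major up to Bb major is a minor sixth; each chord root moves by that interval while the quality stays the same.
Gm6: root G up a minor sixth → Eb, giving Ebm6.
Emaj: root E up a minor sixth → C, giving Cmaj.
AM7: root A up a minor sixth → F, giving FM7.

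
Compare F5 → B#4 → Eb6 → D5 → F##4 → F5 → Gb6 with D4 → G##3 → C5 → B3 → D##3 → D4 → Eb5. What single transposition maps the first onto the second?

down a minor tenth

Take the first pair: F5 → D4. F to D spans 10 letter names, so the interval is some kind of tenth.
D4 to F5 is 15 semitones, which makes it a minor tenth; the second version is lower, so the direction is down.
Checking another pair — Gb6 → Eb5 — gives the same interval.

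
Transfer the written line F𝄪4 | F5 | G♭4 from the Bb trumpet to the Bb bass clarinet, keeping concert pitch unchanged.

F##5 F6 Gb5

First find concert pitch: the Bb trumpet sounds a major second below written, so F𝄪4 F5 G♭4 sounds E#4 Eb5 Fb4.
Then write for Bb bass clarinet: it sounds a major ninth below written, so the part must be a major ninth above concert.
E#4 → F##5
Eb5 → F6
Fb4 → Gb5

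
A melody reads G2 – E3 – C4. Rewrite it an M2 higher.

A2 F#3 D4

G2 -> A2
E3 -> F#3
C4 -> D4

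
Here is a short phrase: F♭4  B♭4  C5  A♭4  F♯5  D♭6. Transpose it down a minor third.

Fb4 down a minor third is Db4.
Bb4: a third down reaches G, and 3 semitones makes it G4.
C5 down a minor third is A4.
A minor third down from Ab4 gives F4.
A minor third down from F#5 gives D#5.
Db6 down a minor third is Bb5.

Db4 G4 A4 F4 D#5 Bb5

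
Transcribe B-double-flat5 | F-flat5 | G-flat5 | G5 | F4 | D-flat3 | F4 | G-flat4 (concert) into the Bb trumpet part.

The Bb trumpet sounds a major second below written, so the written part must be a major second above concert — transpose each note up.
Bbb5 -> Cb6
Fb5 -> Gb5
Gb5 -> Ab5
G5 -> A5
F4 -> G4
Db3 -> Eb3
F4 -> G4
Gb4 -> Ab4

Cb6 Gb5 Ab5 A5 G4 Eb3 G4 Ab4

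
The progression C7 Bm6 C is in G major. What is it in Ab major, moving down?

G major down to Ab major is a major seventh; each chord root moves by that interval while the quality stays the same.
C7: root C down a major seventh → Db, giving Db7.
Bm6: root B down a major seventh → C, giving Cm6.
C: root C down a major seventh → Db, giving Db.

Db7 Cm6 Db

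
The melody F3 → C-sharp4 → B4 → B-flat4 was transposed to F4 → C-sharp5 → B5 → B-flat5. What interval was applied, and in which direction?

Take the first pair: F3 → F4. F to F spans 8 letter names, so the interval is some kind of octave.
F3 to F4 is 12 semitones, which makes it a perfect octave; the second version is higher, so the direction is up.
Checking another pair — Bb4 → Bb5 — gives the same interval.

up a perfect octave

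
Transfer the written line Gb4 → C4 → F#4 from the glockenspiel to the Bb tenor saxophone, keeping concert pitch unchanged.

Ab7 D7 G#7

First find concert pitch: the glockenspiel sounds a perfect fifteenth above written, so Gb4 C4 F#4 sounds Gb6 C6 F#6.
Then write for Bb tenor saxophone: it sounds a major ninth below written, so the part must be a major ninth above concert.
Gb6 → Ab7
C6 → D7
F#6 → G#7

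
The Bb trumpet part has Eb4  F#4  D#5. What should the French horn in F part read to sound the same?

First find concert pitch: the Bb trumpet sounds a major second below written, so Eb4 F#4 D#5 sounds Db4 E4 C#5.
Then write for French horn in F: it sounds a perfect fifth below written, so the part must be a perfect fifth above concert.
Db4 → Ab4
E4 → B4
C#5 → G#5

Ab4 B4 G#5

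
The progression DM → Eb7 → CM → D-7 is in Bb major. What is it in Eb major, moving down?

GM Ab7 FM G-7

Bb major down to Eb major is a perfect fifth; each chord root moves by that interval while the quality stays the same.
DM: root D down a perfect fifth → G, giving GM.
Eb7: root Eb down a perfect fifth → Ab, giving Ab7.
CM: root C down a perfect fifth → F, giving FM.
D-7: root D down a perfect fifth → G, giving G-7.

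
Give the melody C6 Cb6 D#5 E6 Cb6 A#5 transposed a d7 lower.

D#5 D5 E##4 F##5 D5 B##4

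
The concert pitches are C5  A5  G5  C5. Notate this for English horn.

The English horn sounds a perfect fifth below written, so the written part must be a perfect fifth above concert — transpose each note up.
C5 becomes G5
A5 becomes E6
G5 becomes D6
C5 becomes G5

G5 E6 D6 G5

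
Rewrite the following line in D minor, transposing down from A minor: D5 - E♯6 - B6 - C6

From A down to D is a perfect fifth; apply that to each pitch.
D5 → G4
E#6 → A#5
B6 → E6
C6 → F5

G4 A#5 E6 F5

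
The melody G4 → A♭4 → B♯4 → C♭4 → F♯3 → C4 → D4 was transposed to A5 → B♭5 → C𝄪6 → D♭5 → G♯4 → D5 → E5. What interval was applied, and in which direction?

up a major ninth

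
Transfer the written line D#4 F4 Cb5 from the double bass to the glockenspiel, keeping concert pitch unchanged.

D#1 F1 Cb2

First find concert pitch: the double bass sounds a perfect octave below written, so D#4 F4 Cb5 sounds D#3 F3 Cb4.
Then write for glockenspiel: it sounds a perfect fifteenth above written, so the part must be a perfect fifteenth below concert.
D#3 → D#1
F3 → F1
Cb4 → Cb2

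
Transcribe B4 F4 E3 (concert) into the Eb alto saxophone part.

G#5 D5 C#4

Written C4 sounds as Eb3 on the Eb alto saxophone, so concert pitches are written a major sixth up.
B4 becomes G#5
F4 becomes D5
E3 becomes C#4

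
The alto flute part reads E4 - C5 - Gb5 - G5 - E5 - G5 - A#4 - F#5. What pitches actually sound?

The alto flute sounds a perfect fourth below written, so transpose each written note down a perfect fourth.
E4 → B3
C5 → G4
Gb5 → Db5
G5 → D5
E5 → B4
G5 → D5
A#4 → E#4
F#5 → C#5

B3 G4 Db5 D5 B4 D5 E#4 C#5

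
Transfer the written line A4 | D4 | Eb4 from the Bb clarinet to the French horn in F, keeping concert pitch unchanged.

First find concert pitch: the Bb clarinet sounds a major second below written, so A4 D4 Eb4 sounds G4 C4 Db4.
Then write for French horn in F: it sounds a perfect fifth below written, so the part must be a perfect fifth above concert.
G4 → D5
C4 → G4
Db4 → Ab4

D5 G4 Ab4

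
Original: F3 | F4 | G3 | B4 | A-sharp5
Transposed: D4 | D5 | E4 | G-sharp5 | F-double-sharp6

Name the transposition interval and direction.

up a major sixth

From F3 to D4 is 6 letter names — a sixth of some quality.
F3 to D4 is 9 semitones, which makes it a major sixth; the second version is higher, so the direction is up.
Checking another pair — A#5 → F##6 — gives the same interval.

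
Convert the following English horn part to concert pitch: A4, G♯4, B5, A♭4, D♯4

D4 C#4 E5 Db4 G#3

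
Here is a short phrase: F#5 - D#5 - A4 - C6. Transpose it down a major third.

D5 B4 F4 Ab5

A major third down from F#5 gives D5.
A major third down from D#5 gives B4.
A4: a third down reaches F, and 4 semitones makes it F4.
C6: a third down reaches A, and 4 semitones makes it Ab5.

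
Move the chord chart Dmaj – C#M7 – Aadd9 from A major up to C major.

Fmaj EM7 Cadd9

A major up to C major is a minor third; each chord root moves by that interval while the quality stays the same.
Dmaj: root D up a minor third → F, giving Fmaj.
C#M7: root C# up a minor third → E, giving EM7.
Aadd9: root A up a minor third → C, giving Cadd9.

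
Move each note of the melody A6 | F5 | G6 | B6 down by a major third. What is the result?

A6 to F6
F5 to Db5
G6 to Eb6
B6 to G6

F6 Db5 Eb6 G6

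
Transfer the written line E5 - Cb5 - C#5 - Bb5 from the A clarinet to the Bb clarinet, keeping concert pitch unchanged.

First find concert pitch: the A clarinet sounds a minor third below written, so E5 Cb5 C#5 Bb5 sounds C#5 Ab4 A#4 G5.
Then write for Bb clarinet: it sounds a major second below written, so the part must be a major second above concert.
C#5 → D#5
Ab4 → Bb4
A#4 → B#4
G5 → A5

D#5 Bb4 B#4 A5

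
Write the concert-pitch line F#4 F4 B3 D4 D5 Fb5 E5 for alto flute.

B4 Bb4 E4 G4 G5 Bbb5 A5

Written C4 sounds as G3 on the alto flute, so concert pitches are written a perfect fourth up.
F#4 gives B4
F4 gives Bb4
B3 gives E4
D4 gives G4
D5 gives G5
Fb5 gives Bbb5
E5 gives A5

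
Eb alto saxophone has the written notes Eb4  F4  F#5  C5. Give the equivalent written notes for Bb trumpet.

First find concert pitch: the Eb alto saxophone sounds a major sixth below written, so Eb4 F4 F#5 C5 sounds Gb3 Ab3 A4 Eb4.
Then write for Bb trumpet: it sounds a major second below written, so the part must be a major second above concert.
Gb3 → Ab3
Ab3 → Bb3
A4 → B4
Eb4 → F4

Ab3 Bb3 B4 F4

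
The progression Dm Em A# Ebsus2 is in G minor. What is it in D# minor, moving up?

A#m B#m E## Bsus2

G minor up to D# minor is an augmented fifth; each chord root moves by that interval while the quality stays the same.
Dm: root D up an augmented fifth → A#, giving A#m.
Em: root E up an augmented fifth → B#, giving B#m.
A#: root A# up an augmented fifth → E##, giving E##.
Ebsus2: root Eb up an augmented fifth → B, giving Bsus2.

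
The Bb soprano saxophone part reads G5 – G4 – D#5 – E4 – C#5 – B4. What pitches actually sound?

F5 F4 C#5 D4 B4 A4

Written C4 on the Bb soprano saxophone sounds as Bb3, a major second lower; apply that shift to every note.
G5 to F5
G4 to F4
D#5 to C#5
E4 to D4
C#5 to B4
B4 to A4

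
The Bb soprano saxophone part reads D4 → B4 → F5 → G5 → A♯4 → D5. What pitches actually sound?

C4 A4 Eb5 F5 G#4 C5

The Bb soprano saxophone sounds a major second below written, so transpose each written note down a major second.
D4 to C4
B4 to A4
F5 to Eb5
G5 to F5
A#4 to G#4
D5 to C5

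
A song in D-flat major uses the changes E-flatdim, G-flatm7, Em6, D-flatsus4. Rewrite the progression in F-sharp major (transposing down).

D-flat major down to F-sharp major is a diminished sixth; each chord root moves by that interval while the quality stays the same.
E-flatdim: root E-flat down a diminished sixth → G#, giving G#dim.
G-flatm7: root G-flat down a diminished sixth → B, giving Bm7.
Em6: root E down a diminished sixth → G##, giving G##m6.
D-flatsus4: root D-flat down a diminished sixth → F#, giving F#sus4.

G#dim Bm7 G##m6 F#sus4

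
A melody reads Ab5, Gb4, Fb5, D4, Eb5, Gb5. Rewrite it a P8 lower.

Ab5: an octave down reaches A, and 12 semitones makes it Ab4.
A perfect octave down from Gb4 gives Gb3.
Fb5: an octave down reaches F, and 12 semitones makes it Fb4.
D4: an octave down reaches D, and 12 semitones makes it D3.
A perfect octave down from Eb5 gives Eb4.
Gb5: an octave down reaches G, and 12 semitones makes it Gb4.

Ab4 Gb3 Fb4 D3 Eb4 Gb4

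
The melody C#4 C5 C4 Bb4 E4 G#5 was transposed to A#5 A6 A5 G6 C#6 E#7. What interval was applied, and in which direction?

From C#4 to A#5 is 13 letter names — a thirteenth of some quality.
C#4 to A#5 is 21 semitones, which makes it a major thirteenth; the second version is higher, so the direction is up.
Checking another pair — G#5 → E#7 — gives the same interval.

up a major thirteenth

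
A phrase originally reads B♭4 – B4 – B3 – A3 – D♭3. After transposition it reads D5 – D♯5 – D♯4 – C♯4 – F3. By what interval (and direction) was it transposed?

From Bb4 to D5 is 3 letter names — a third of some quality.
Bb4 to D5 is 4 semitones, which makes it a major third; the second version is higher, so the direction is up.
Checking another pair — Db3 → F3 — gives the same interval.

up a major third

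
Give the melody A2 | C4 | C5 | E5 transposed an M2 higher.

B2 D4 D5 F#5

A2 → B2
C4 → D4
C5 → D5
E5 → F#5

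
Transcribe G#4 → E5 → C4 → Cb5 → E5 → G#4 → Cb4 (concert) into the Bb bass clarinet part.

The Bb bass clarinet sounds a major ninth below written, so the written part must be a major ninth above concert — transpose each note up.
G#4 gives A#5
E5 gives F#6
C4 gives D5
Cb5 gives Db6
E5 gives F#6
G#4 gives A#5
Cb4 gives Db5

A#5 F#6 D5 Db6 F#6 A#5 Db5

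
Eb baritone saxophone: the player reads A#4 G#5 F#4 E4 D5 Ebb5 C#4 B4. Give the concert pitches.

C#3 B3 A2 G2 F3 Gbb3 E2 D3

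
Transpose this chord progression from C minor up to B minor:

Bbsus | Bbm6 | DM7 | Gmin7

Asus Am6 C#M7 F#min7

C minor up to B minor is a major seventh; each chord root moves by that interval while the quality stays the same.
Bbsus: root Bb up a major seventh → A, giving Asus.
Bbm6: root Bb up a major seventh → A, giving Am6.
DM7: root D up a major seventh → C#, giving C#M7.
Gmin7: root G up a major seventh → F#, giving F#min7.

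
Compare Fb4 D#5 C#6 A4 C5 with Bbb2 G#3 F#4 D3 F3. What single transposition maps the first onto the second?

down a perfect twelfth

From Fb4 to Bbb2 is 12 letter names — a twelfth of some quality.
Bbb2 to Fb4 is 19 semitones, which makes it a perfect twelfth; the second version is lower, so the direction is down.
Checking another pair — C5 → F3 — gives the same interval.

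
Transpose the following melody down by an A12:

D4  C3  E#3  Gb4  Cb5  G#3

D4 gives Gb2
C3 gives Fb1
E#3 gives A1
Gb4 gives Cbb3
Cb5 gives Fbb3
G#3 gives C2

Gb2 Fb1 A1 Cbb3 Fbb3 C2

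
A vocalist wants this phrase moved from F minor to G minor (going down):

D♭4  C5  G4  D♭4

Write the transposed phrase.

From F down to G is a minor seventh; apply that to each pitch.
Db4 gives Eb3
C5 gives D4
G4 gives A3
Db4 gives Eb3

Eb3 D4 A3 Eb3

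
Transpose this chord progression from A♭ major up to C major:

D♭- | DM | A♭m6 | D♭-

F- F#M Cm6 F-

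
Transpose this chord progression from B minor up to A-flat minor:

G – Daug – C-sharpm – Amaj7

Fb Cbaug Bbm Gbmaj7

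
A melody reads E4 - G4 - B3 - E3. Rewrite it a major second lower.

D4 F4 A3 D3

E4: a second down reaches D, and 2 semitones makes it D4.
G4: a second down reaches F, and 2 semitones makes it F4.
B3: a second down reaches A, and 2 semitones makes it A3.
E3: a second down reaches D, and 2 semitones makes it D3.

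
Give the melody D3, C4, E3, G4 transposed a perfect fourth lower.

D3 → A2
C4 → G3
E3 → B2
G4 → D4

A2 G3 B2 D4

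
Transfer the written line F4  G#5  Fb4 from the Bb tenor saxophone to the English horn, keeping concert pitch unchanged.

Bb3 C#5 Bbb3

First find concert pitch: the Bb tenor saxophone sounds a major ninth below written, so F4 G#5 Fb4 sounds Eb3 F#4 Ebb3.
Then write for English horn: it sounds a perfect fifth below written, so the part must be a perfect fifth above concert.
Eb3 → Bb3
F#4 → C#5
Ebb3 → Bbb3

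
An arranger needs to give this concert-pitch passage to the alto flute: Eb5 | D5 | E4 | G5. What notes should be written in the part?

The alto flute sounds a perfect fourth below written, so the written part must be a perfect fourth above concert — transpose each note up.
Eb5 -> Ab5
D5 -> G5
E4 -> A4
G5 -> C6

Ab5 G5 A4 C6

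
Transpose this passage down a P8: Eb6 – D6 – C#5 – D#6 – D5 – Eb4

Eb5 D5 C#4 D#5 D4 Eb3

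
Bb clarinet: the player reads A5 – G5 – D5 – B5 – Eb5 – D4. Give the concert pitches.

G5 F5 C5 A5 Db5 C4

Written C4 on the Bb clarinet sounds as Bb3, a major second lower; apply that shift to every note.
A5 -> G5
G5 -> F5
D5 -> C5
B5 -> A5
Eb5 -> Db5
D4 -> C4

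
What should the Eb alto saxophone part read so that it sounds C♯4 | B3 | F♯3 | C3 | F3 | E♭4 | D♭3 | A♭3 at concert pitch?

A#4 G#4 D#4 A3 D4 C5 Bb3 F4

The Eb alto saxophone sounds a major sixth below written, so the written part must be a major sixth above concert — transpose each note up.
C#4 → A#4
B3 → G#4
F#3 → D#4
C3 → A3
F3 → D4
Eb4 → C5
Db3 → Bb3
Ab3 → F4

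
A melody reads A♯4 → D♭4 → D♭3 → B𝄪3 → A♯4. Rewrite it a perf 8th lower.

A#4 becomes A#3
Db4 becomes Db3
Db3 becomes Db2
B##3 becomes B##2
A#4 becomes A#3

A#3 Db3 Db2 B##2 A#3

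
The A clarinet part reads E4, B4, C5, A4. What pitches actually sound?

The A clarinet sounds a minor third below written, so transpose each written note down a minor third.
E4 -> C#4
B4 -> G#4
C5 -> A4
A4 -> F#4

C#4 G#4 A4 F#4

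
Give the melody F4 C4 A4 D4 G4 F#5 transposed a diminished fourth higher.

Bbb4 Fb4 Db5 Gb4 Cb5 Bb5

F4 up a diminished fourth is Bbb4.
C4 up a diminished fourth is Fb4.
A diminished fourth up from A4 gives Db5.
A diminished fourth up from D4 gives Gb4.
A diminished fourth up from G4 gives Cb5.
F#5: a fourth up reaches B, and 4 semitones makes it Bb5.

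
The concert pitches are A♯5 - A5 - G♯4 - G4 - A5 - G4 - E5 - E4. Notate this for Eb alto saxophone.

F##6 F#6 E#5 E5 F#6 E5 C#6 C#5

Written C4 sounds as Eb3 on the Eb alto saxophone, so concert pitches are written a major sixth up.
A#5 becomes F##6
A5 becomes F#6
G#4 becomes E#5
G4 becomes E5
A5 becomes F#6
G4 becomes E5
E5 becomes C#6
E4 becomes C#5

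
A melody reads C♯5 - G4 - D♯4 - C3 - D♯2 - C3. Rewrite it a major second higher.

C#5 → D#5
G4 → A4
D#4 → E#4
C3 → D3
D#2 → E#2
C3 → D3

D#5 A4 E#4 D3 E#2 D3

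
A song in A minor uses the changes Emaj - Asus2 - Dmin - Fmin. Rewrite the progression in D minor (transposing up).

Amaj Dsus2 Gmin Bbmin

A minor up to D minor is a perfect fourth; each chord root moves by that interval while the quality stays the same.
Emaj: root E up a perfect fourth → A, giving Amaj.
Asus2: root A up a perfect fourth → D, giving Dsus2.
Dmin: root D up a perfect fourth → G, giving Gmin.
Fmin: root F up a perfect fourth → Bb, giving Bbmin.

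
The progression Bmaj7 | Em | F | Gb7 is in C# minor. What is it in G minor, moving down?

Fmaj7 Bbm Cb Dbb7

C# minor down to G minor is an augmented fourth; each chord root moves by that interval while the quality stays the same.
Bmaj7: root B down an augmented fourth → F, giving Fmaj7.
Em: root E down an augmented fourth → Bb, giving Bbm.
F: root F down an augmented fourth → Cb, giving Cb.
Gb7: root Gb down an augmented fourth → Dbb, giving Dbb7.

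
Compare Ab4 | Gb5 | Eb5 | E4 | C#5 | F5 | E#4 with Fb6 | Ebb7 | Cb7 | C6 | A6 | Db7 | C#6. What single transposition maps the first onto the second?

From Ab4 to Fb6 is 13 letter names — a thirteenth of some quality.
Ab4 to Fb6 is 20 semitones, which makes it a minor thirteenth; the second version is higher, so the direction is up.
Checking another pair — E#4 → C#6 — gives the same interval.

up a minor thirteenth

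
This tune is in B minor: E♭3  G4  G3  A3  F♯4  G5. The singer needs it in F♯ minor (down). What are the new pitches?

From B down to F♯ is a perfect fourth; apply that to each pitch.
Eb3 → Bb2
G4 → D4
G3 → D3
A3 → E3
F#4 → C#4
G5 → D5

Bb2 D4 D3 E3 C#4 D5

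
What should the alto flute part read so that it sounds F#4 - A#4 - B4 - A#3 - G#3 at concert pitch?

Written C4 sounds as G3 on the alto flute, so concert pitches are written a perfect fourth up.
F#4 becomes B4
A#4 becomes D#5
B4 becomes E5
A#3 becomes D#4
G#3 becomes C#4

B4 D#5 E5 D#4 C#4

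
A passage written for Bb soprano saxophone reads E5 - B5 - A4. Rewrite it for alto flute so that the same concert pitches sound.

G5 D6 C5

First find concert pitch: the Bb soprano saxophone sounds a major second below written, so E5 B5 A4 sounds D5 A5 G4.
Then write for alto flute: it sounds a perfect fourth below written, so the part must be a perfect fourth above concert.
D5 → G5
A5 → D6
G4 → C5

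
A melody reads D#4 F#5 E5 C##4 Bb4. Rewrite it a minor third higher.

F#4 A5 G5 E#4 Db5

D#4 to F#4
F#5 to A5
E5 to G5
C##4 to E#4
Bb4 to Db5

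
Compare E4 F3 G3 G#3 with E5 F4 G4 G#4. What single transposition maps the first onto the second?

up a perfect octave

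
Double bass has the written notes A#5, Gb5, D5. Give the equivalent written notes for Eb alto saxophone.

First find concert pitch: the double bass sounds a perfect octave below written, so A#5 Gb5 D5 sounds A#4 Gb4 D4.
Then write for Eb alto saxophone: it sounds a major sixth below written, so the part must be a major sixth above concert.
A#4 → F##5
Gb4 → Eb5
D4 → B4

F##5 Eb5 B4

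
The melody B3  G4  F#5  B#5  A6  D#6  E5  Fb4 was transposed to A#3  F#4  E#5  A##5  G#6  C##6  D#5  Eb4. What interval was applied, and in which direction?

down a minor second

Take the first pair: B3 → A#3. B to A spans 2 letter names, so the interval is some kind of second.
A#3 to B3 is 1 semitone, which makes it a minor second; the second version is lower, so the direction is down.
Checking another pair — Fb4 → Eb4 — gives the same interval.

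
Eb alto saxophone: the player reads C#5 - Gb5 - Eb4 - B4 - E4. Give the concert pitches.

E4 Bbb4 Gb3 D4 G3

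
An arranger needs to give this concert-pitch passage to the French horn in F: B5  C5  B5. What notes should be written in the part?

F#6 G5 F#6

Written C4 sounds as F3 on the French horn in F, so concert pitches are written a perfect fifth up.
B5 gives F#6
C5 gives G5
B5 gives F#6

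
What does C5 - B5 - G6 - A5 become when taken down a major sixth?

A major sixth down from C5 gives Eb4.
A major sixth down from B5 gives D5.
A major sixth down from G6 gives Bb5.
A5: a sixth down reaches C, and 9 semitones makes it C5.

Eb4 D5 Bb5 C5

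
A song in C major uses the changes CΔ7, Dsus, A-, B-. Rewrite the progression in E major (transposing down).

EΔ7 F#sus C#- D#-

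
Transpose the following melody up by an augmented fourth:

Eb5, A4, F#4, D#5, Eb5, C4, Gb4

A5 D#5 B#4 G##5 A5 F#4 C5

An augmented fourth up from Eb5 gives A5.
A4: a fourth up reaches D, and 6 semitones makes it D#5.
An augmented fourth up from F#4 gives B#4.
An augmented fourth up from D#5 gives G##5.
Eb5: a fourth up reaches A, and 6 semitones makes it A5.
An augmented fourth up from C4 gives F#4.
An augmented fourth up from Gb4 gives C5.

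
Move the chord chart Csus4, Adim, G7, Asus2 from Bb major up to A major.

Bb major up to A major is a major seventh; each chord root moves by that interval while the quality stays the same.
Csus4: root C up a major seventh → B, giving Bsus4.
Adim: root A up a major seventh → G#, giving G#dim.
G7: root G up a major seventh → F#, giving F#7.
Asus2: root A up a major seventh → G#, giving G#sus2.

Bsus4 G#dim F#7 G#sus2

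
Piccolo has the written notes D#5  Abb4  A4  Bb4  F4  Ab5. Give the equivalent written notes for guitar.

First find concert pitch: the piccolo sounds a perfect octave above written, so D#5 Abb4 A4 Bb4 F4 Ab5 sounds D#6 Abb5 A5 Bb5 F5 Ab6.
Then write for guitar: it sounds a perfect octave below written, so the part must be a perfect octave above concert.
D#6 → D#7
Abb5 → Abb6
A5 → A6
Bb5 → Bb6
F5 → F6
Ab6 → Ab7

D#7 Abb6 A6 Bb6 F6 Ab7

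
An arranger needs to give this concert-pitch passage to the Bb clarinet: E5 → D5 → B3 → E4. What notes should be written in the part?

The Bb clarinet sounds a major second below written, so the written part must be a major second above concert — transpose each note up.
E5 gives F#5
D5 gives E5
B3 gives C#4
E4 gives F#4

F#5 E5 C#4 F#4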